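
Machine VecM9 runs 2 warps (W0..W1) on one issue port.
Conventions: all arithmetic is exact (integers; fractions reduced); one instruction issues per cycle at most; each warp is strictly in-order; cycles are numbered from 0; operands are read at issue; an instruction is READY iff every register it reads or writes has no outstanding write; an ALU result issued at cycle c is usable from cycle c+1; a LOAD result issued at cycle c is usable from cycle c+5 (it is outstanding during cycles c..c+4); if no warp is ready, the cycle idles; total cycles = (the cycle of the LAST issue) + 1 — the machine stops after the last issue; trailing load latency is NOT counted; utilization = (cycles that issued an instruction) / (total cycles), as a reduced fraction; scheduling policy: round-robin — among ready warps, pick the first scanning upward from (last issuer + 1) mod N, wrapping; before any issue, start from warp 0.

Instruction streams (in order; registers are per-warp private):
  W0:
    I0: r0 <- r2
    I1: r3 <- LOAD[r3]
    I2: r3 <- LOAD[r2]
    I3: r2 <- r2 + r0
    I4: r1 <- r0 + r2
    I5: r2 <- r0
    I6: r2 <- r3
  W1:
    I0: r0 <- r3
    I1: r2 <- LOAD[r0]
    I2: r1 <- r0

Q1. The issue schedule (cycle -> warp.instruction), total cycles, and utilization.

cycle 0: W0.I0
cycle 1: W1.I0
cycle 2: W0.I1
cycle 3: W1.I1
cycle 4: W1.I2
cycle 5: idle
cycle 6: idle
cycle 7: W0.I2
cycle 8: W0.I3
cycle 9: W0.I4
cycle 10: W0.I5
cycle 11: idle
cycle 12: W0.I6

Answer: 13 cycles, utilization 10/13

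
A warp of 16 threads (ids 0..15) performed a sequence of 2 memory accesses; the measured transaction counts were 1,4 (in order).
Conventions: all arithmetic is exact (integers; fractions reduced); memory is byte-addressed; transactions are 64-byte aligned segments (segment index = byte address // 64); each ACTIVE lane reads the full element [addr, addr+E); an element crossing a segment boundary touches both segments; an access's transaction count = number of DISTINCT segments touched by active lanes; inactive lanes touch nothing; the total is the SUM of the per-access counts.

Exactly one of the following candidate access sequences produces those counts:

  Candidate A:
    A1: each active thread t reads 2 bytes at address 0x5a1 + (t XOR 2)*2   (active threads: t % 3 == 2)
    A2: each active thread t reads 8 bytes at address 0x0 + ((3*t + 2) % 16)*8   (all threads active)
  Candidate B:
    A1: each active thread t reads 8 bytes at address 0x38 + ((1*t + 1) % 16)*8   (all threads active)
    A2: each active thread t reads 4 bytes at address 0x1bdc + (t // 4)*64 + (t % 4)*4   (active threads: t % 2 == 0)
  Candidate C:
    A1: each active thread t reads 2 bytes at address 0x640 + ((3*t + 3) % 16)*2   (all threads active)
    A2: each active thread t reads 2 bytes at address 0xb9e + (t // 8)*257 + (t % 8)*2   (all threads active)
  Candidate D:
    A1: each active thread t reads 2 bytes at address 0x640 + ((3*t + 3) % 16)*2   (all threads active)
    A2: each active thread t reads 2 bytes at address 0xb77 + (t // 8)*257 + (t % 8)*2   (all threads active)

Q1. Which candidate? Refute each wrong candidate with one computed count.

A: A2 gives 2 transactions, not 4
B: A1 gives 3 transactions, not 1
C: A2 gives 2 transactions, not 4
D: all counts match (1,4)

Answer: D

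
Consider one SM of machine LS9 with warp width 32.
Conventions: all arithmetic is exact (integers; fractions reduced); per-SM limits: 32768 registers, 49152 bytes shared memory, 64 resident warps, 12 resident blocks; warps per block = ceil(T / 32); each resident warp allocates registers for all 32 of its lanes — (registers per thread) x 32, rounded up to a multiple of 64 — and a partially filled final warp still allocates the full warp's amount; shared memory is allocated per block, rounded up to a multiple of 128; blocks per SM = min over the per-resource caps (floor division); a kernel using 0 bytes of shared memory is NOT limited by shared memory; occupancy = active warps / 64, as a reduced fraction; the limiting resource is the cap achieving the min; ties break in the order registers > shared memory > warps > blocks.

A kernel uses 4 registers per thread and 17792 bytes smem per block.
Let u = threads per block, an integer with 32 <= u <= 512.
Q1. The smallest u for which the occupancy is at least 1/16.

Answer: u = 33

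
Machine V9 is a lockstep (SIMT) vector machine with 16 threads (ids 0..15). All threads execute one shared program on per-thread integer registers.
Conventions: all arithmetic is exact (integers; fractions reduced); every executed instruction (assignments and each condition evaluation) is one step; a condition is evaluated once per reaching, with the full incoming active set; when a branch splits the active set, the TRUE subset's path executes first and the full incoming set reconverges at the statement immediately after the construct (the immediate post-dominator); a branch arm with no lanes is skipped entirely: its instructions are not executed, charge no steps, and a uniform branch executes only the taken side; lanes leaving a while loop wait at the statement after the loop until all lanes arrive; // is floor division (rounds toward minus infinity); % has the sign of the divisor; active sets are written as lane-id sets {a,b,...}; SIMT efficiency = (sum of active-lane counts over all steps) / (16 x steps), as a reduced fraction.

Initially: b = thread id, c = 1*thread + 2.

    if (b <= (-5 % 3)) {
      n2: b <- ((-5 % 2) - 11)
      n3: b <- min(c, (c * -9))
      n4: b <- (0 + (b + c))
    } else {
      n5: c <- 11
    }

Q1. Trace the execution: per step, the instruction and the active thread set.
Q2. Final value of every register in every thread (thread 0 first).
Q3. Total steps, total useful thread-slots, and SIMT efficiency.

step 0: eval (b <= (-5 % 3))         {0,1,2,3,4,5,6,7,8,9,10,11,12,13,14,15}
step 1: b <- ((-5 % 2) - 11)         {0,1}
step 2: b <- min(c, (c * -9))        {0,1}
step 3: b <- (0 + (b + c))           {0,1}
step 4: c <- 11                      {2,3,4,5,6,7,8,9,10,11,12,13,14,15}

Answer: 5 steps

b: -16,-24,2,3,4,5,6,7,8,9,10,11,12,13,14,15
c: 2,3,11,11,11,11,11,11,11,11,11,11,11,11,11,11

steps = 5; useful = 36; efficiency = 36/80 = 9/20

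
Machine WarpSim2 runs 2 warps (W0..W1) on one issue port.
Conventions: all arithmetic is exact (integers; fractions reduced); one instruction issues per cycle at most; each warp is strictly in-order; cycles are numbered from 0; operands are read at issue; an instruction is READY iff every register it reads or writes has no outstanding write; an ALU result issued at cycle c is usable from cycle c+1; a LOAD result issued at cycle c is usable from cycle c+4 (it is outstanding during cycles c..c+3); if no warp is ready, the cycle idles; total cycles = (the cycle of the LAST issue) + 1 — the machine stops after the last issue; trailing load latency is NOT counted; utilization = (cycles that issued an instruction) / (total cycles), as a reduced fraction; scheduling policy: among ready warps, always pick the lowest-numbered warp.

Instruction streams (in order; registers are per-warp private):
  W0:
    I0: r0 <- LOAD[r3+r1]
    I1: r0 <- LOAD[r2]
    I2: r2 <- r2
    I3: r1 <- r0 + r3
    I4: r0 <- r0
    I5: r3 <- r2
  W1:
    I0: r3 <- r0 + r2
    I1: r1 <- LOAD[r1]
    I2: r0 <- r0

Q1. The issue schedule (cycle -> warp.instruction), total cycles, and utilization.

cycle 0: W0.I0
cycle 1: W1.I0
cycle 2: W1.I1
cycle 3: W1.I2
cycle 4: W0.I1
cycle 5: W0.I2
cycle 6: idle
cycle 7: idle
cycle 8: W0.I3
cycle 9: W0.I4
cycle 10: W0.I5

Answer: 11 cycles, utilization 9/11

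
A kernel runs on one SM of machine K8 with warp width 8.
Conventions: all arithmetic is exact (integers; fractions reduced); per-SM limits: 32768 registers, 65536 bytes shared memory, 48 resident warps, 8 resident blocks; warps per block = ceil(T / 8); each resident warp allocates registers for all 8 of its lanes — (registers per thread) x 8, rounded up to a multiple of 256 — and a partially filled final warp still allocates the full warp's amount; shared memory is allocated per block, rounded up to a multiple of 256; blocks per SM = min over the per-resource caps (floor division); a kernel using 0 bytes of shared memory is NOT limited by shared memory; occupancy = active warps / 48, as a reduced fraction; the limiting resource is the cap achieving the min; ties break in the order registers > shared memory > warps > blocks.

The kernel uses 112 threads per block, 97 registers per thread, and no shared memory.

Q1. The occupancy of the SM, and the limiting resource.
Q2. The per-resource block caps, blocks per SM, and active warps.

Answer: occupancy 7/12, limited by registers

registers: 2 blocks
shared memory: no limit (kernel uses none)
warps: 3 blocks
blocks: 8 blocks

Answer: 2 blocks, 28 active warps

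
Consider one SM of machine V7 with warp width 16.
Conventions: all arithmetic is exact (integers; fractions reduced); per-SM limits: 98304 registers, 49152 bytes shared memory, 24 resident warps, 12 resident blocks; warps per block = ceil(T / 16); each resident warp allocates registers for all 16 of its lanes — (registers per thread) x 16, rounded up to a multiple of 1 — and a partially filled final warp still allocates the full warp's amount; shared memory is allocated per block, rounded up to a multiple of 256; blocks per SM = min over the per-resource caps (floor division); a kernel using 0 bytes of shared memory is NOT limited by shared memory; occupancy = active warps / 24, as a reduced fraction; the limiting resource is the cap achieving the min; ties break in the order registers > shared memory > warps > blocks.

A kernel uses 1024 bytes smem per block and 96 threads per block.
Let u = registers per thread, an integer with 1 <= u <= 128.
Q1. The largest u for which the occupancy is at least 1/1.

Answer: u = 128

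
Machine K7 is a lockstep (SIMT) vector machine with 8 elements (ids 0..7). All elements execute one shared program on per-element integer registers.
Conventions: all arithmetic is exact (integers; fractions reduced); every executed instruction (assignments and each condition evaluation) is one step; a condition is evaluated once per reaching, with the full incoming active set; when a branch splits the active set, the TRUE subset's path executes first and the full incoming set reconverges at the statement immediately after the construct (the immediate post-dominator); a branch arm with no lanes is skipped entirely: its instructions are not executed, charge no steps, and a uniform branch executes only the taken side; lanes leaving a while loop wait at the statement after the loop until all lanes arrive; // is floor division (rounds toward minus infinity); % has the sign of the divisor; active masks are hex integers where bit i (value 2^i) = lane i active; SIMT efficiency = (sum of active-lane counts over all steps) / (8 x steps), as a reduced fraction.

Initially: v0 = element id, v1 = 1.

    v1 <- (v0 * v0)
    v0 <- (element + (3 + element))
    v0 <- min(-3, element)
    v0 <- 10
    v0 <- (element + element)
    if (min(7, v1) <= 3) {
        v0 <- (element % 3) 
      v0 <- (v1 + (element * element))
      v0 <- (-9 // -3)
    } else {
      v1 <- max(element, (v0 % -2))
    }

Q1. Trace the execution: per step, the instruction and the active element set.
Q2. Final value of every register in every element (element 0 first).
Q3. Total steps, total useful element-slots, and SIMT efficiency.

step 0: v1 <- (v0 * v0)              0xff
step 1: v0 <- (element + (3 + element)) 0xff
step 2: v0 <- min(-3, element)       0xff
step 3: v0 <- 10                     0xff
step 4: v0 <- (element + element)    0xff
step 5: eval (min(7, v1) <= 3)       0xff
step 6: v0 <- (element % 3)          0x03
step 7: v0 <- (v1 + (element * element)) 0x03
step 8: v0 <- (-9 // -3)             0x03
step 9: v1 <- max(element, (v0 % -2)) 0xfc

Answer: 10 steps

v0: 3,3,4,6,8,10,12,14
v1: 0,1,2,3,4,5,6,7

steps = 10; useful = 60; efficiency = 60/80 = 3/4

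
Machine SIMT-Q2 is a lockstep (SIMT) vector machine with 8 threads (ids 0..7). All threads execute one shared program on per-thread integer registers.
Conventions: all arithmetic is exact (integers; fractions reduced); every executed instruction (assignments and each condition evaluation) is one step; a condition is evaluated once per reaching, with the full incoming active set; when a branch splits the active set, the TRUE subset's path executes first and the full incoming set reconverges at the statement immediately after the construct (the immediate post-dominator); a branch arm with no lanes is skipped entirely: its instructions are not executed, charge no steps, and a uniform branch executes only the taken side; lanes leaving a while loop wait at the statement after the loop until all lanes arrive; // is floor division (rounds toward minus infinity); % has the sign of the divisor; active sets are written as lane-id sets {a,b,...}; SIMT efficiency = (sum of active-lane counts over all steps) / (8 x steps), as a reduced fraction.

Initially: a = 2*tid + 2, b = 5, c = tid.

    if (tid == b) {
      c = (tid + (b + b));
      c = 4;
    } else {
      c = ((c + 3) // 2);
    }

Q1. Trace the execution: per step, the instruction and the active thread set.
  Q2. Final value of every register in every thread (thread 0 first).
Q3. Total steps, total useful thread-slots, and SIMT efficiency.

step 0: eval (tid == b)              {0,1,2,3,4,5,6,7}
step 1: c <- (tid + (b + b))         {5}
step 2: c <- 4                       {5}
step 3: c <- ((c + 3) // 2)          {0,1,2,3,4,6,7}

Answer: 4 steps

a: 2,4,6,8,10,12,14,16
b: 5,5,5,5,5,5,5,5
c: 1,2,2,3,3,4,4,5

steps = 4; useful = 17; efficiency = 17/32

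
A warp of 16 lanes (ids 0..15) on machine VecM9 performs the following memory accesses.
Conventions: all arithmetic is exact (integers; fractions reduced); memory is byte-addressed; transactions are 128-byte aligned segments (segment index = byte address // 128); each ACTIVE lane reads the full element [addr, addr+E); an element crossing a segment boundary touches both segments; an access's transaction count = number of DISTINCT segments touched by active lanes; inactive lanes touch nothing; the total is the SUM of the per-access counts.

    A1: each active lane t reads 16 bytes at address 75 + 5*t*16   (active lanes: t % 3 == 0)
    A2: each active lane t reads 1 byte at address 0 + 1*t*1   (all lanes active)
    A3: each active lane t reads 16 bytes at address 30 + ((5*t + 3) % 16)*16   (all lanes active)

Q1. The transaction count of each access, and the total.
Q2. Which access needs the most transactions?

A1: 7 transactions
A2: 1 transaction
A3: 3 transactions

Answer: 7,1,3; total 11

Answer: A1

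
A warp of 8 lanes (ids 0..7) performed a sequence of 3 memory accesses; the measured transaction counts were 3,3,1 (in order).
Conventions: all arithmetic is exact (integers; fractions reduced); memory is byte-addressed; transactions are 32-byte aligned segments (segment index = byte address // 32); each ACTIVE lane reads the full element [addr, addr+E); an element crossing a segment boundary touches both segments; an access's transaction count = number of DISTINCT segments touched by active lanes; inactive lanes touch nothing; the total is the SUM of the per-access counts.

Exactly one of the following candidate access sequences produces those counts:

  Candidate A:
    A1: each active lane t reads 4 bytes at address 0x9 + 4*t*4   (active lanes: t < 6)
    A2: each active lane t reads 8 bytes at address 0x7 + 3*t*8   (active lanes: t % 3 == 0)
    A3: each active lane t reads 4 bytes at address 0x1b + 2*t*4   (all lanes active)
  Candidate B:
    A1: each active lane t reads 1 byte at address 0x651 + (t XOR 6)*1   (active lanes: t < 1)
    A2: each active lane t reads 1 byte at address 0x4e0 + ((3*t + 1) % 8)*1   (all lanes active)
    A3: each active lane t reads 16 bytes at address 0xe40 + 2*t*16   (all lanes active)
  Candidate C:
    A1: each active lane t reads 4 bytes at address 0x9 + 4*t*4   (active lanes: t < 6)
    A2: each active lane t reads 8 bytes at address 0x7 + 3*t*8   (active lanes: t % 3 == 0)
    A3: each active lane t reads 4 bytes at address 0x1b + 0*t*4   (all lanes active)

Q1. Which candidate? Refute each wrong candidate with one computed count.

A: A3 gives 3 transactions, not 1
B: A1 gives 1 transaction, not 3
C: all counts match (3,3,1)

Answer: C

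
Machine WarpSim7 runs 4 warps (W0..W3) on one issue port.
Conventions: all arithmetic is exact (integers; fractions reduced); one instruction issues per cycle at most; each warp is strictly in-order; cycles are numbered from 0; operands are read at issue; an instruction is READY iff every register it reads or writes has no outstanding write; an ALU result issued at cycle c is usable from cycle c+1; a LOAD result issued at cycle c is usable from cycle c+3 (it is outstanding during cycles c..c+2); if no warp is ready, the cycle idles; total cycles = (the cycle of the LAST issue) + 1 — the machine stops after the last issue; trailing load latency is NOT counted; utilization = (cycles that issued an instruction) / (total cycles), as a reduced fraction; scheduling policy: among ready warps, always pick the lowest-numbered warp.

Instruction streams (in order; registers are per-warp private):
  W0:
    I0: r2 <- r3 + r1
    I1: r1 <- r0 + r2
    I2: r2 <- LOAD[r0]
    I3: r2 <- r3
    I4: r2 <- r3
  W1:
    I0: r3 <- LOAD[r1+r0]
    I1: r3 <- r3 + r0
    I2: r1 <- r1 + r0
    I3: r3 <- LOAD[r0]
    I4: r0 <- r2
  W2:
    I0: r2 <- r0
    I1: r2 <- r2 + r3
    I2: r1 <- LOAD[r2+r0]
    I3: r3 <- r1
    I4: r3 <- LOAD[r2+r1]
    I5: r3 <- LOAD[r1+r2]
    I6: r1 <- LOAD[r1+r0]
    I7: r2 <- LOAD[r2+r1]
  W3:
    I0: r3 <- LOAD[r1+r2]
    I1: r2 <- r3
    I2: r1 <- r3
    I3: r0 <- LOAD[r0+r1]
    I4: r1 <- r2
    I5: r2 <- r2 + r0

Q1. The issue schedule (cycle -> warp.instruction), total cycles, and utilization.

cycle 0: W0.I0
cycle 1: W0.I1
cycle 2: W0.I2
cycle 3: W1.I0
cycle 4: W2.I0
cycle 5: W0.I3
cycle 6: W0.I4
cycle 7: W1.I1
cycle 8: W1.I2
cycle 9: W1.I3
cycle 10: W1.I4
cycle 11: W2.I1
cycle 12: W2.I2
cycle 13: W3.I0
cycle 14: idle
cycle 15: W2.I3
cycle 16: W2.I4
cycle 17: W3.I1
cycle 18: W3.I2
cycle 19: W2.I5
cycle 20: W2.I6
cycle 21: W3.I3
cycle 22: W3.I4
cycle 23: W2.I7
cycle 24: W3.I5

Answer: 25 cycles, utilization 24/25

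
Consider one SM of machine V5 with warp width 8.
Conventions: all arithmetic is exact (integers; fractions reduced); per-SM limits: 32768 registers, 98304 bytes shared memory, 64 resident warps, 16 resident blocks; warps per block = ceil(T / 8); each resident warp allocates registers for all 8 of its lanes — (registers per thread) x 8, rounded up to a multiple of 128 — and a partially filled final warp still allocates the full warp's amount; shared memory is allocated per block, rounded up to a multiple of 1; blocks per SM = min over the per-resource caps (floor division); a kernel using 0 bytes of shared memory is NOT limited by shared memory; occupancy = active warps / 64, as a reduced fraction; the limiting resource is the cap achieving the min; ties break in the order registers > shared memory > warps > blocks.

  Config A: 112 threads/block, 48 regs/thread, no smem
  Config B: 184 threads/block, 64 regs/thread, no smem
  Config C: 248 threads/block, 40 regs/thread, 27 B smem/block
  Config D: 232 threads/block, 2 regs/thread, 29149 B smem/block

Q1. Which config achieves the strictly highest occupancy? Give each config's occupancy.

occupancies: A 7/8, B 23/32, C 31/32, D 29/32

Answer: C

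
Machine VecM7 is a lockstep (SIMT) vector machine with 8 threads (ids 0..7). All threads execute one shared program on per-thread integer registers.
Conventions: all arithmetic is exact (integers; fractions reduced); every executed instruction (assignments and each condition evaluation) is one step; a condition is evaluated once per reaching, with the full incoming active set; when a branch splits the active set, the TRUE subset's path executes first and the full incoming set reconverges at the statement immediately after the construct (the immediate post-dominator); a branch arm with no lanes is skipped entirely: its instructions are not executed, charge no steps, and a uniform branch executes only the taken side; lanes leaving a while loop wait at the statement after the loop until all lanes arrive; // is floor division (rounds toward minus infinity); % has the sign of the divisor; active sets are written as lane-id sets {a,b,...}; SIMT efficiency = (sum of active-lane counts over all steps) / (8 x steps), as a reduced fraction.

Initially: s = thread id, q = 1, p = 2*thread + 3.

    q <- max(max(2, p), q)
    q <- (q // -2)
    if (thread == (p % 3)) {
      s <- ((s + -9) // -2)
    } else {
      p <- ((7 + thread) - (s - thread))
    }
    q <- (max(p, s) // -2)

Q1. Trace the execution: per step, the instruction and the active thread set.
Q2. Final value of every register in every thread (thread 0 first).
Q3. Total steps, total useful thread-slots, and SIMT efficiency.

step 0: q <- max(max(2, p), q)       {0,1,2,3,4,5,6,7}
step 1: q <- (q // -2)               {0,1,2,3,4,5,6,7}
step 2: eval (thread == (p % 3))     {0,1,2,3,4,5,6,7}
step 3: s <- ((s + -9) // -2)        {0}
step 4: p <- ((7 + thread) - (s - thread)) {1,2,3,4,5,6,7}
step 5: q <- (max(p, s) // -2)       {0,1,2,3,4,5,6,7}

Answer: 6 steps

s: 4,1,2,3,4,5,6,7
q: -2,-4,-5,-5,-6,-6,-7,-7
p: 3,8,9,10,11,12,13,14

steps = 6; useful = 40; efficiency = 40/48 = 5/6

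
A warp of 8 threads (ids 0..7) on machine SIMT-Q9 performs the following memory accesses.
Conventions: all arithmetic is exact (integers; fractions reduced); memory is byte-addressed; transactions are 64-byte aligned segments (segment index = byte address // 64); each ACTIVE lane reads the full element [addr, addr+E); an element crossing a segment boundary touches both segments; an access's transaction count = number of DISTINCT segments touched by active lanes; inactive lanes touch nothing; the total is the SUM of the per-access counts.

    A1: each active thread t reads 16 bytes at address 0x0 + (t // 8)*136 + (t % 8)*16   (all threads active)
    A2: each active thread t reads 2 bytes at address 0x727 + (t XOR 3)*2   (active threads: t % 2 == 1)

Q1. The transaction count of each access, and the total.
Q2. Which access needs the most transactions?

A1: 2 transactions
A2: 1 transaction

Answer: 2,1; total 3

Answer: A1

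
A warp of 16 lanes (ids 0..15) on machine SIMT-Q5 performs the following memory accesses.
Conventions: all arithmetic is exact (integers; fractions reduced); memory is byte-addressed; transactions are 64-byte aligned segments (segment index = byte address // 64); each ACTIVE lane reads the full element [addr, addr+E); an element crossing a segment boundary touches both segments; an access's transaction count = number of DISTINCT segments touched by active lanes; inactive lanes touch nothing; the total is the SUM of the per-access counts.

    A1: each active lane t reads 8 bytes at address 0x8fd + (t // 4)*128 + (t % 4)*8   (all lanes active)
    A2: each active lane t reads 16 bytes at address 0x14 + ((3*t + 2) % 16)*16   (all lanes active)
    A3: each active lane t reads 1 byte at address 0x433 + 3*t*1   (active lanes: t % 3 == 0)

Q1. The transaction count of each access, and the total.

A1: 8 transactions
A2: 5 transactions
A3: 2 transactions

Answer: 8,5,2; total 15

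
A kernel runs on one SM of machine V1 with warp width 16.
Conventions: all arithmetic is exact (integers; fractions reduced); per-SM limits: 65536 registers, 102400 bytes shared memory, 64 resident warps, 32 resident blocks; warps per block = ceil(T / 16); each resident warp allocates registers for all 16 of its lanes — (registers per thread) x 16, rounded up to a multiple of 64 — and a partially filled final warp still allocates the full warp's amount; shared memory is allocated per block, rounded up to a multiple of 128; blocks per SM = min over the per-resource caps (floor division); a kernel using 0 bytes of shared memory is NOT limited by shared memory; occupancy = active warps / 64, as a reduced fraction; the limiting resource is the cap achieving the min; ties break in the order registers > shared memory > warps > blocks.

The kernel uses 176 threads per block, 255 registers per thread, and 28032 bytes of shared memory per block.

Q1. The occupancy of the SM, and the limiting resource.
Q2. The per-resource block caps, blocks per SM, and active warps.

Answer: occupancy 11/64, limited by registers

registers: 1 block
shared memory: 3 blocks
warps: 5 blocks
blocks: 32 blocks

Answer: 1 block, 11 active warps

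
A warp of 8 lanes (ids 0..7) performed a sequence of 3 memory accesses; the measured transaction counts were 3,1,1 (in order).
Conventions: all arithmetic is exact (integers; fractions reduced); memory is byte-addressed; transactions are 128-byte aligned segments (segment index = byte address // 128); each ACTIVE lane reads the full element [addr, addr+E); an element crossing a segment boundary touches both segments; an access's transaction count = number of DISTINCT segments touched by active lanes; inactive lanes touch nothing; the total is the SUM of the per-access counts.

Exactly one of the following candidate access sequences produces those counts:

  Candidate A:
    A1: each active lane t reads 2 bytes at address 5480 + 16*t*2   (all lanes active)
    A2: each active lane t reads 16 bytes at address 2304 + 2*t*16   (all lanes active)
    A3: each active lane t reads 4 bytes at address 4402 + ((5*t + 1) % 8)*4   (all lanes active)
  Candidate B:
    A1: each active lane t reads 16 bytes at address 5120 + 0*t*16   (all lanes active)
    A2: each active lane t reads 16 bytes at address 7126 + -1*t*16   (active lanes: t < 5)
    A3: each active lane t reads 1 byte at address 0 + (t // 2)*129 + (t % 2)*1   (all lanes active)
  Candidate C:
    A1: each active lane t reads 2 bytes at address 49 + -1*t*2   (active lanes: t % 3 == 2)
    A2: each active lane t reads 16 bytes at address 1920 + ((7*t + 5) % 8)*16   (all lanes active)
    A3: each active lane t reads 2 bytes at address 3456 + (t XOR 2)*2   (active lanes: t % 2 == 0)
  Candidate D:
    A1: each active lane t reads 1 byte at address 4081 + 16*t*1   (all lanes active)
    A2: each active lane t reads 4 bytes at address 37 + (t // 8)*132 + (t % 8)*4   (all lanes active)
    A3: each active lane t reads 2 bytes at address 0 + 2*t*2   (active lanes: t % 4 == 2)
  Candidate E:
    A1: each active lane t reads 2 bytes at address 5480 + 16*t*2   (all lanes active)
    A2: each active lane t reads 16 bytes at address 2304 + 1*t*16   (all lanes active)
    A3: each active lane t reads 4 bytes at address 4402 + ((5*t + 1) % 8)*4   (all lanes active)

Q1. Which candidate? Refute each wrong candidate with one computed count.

A: A2 gives 2 transactions, not 1
B: A1 gives 1 transaction, not 3
C: A1 gives 1 transaction, not 3
D: A1 gives 2 transactions, not 3
E: all counts match (3,1,1)

Answer: E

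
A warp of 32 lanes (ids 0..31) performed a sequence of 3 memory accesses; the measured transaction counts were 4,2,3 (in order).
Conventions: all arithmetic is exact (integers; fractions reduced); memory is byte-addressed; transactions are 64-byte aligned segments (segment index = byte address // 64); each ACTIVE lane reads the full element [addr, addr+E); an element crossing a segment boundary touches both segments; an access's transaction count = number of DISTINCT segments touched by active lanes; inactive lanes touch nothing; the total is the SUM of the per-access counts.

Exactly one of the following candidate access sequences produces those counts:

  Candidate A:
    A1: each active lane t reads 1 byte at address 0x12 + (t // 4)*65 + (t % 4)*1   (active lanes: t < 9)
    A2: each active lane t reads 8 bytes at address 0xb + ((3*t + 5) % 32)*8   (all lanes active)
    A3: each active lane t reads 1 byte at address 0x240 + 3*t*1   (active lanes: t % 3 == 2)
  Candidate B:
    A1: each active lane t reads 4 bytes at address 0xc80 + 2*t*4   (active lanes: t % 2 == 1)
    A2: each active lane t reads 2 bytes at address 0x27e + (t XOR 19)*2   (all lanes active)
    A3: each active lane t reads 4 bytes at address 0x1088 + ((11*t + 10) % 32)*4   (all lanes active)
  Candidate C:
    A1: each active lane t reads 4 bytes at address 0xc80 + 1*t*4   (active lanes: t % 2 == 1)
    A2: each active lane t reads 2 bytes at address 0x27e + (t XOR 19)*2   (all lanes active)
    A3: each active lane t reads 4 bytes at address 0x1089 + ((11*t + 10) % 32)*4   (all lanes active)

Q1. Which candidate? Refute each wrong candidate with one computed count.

A: A1 gives 3 transactions, not 4
C: A1 gives 2 transactions, not 4
B: all counts match (4,2,3)

Answer: B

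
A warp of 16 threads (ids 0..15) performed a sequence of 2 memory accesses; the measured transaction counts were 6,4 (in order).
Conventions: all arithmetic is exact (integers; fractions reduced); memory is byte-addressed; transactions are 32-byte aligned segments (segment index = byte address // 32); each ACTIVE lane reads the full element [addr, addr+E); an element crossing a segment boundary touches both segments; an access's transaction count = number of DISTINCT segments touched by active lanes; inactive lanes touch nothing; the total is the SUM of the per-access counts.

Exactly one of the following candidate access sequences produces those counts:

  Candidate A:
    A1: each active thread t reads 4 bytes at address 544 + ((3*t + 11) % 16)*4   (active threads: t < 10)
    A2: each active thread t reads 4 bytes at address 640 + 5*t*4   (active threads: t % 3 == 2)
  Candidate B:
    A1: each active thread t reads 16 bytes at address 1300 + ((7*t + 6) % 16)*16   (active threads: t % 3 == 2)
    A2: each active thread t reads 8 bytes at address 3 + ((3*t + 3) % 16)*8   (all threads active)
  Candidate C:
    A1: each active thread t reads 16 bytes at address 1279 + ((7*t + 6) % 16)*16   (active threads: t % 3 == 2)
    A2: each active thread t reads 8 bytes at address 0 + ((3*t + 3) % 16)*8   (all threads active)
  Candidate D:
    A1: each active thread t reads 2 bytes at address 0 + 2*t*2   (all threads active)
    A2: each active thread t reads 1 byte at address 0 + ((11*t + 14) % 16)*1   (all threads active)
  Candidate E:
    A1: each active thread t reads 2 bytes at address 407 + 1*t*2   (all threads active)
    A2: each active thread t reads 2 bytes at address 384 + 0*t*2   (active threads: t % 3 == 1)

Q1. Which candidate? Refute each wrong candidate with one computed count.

A: A1 gives 2 transactions, not 6
B: A2 gives 5 transactions, not 4
D: A1 gives 2 transactions, not 6
E: A1 gives 2 transactions, not 6
C: all counts match (6,4)

Answer: C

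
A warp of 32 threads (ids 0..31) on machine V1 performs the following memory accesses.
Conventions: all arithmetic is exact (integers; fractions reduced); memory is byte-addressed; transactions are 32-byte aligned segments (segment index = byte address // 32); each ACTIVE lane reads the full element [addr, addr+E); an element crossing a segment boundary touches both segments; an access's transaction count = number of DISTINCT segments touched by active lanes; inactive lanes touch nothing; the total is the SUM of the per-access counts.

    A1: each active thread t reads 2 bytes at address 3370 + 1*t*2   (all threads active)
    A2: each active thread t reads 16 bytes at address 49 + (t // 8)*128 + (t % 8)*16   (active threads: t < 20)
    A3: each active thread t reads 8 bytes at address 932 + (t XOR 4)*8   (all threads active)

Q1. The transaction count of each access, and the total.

A1: 3 transactions
A2: 11 transactions
A3: 9 transactions

Answer: 3,11,9; total 23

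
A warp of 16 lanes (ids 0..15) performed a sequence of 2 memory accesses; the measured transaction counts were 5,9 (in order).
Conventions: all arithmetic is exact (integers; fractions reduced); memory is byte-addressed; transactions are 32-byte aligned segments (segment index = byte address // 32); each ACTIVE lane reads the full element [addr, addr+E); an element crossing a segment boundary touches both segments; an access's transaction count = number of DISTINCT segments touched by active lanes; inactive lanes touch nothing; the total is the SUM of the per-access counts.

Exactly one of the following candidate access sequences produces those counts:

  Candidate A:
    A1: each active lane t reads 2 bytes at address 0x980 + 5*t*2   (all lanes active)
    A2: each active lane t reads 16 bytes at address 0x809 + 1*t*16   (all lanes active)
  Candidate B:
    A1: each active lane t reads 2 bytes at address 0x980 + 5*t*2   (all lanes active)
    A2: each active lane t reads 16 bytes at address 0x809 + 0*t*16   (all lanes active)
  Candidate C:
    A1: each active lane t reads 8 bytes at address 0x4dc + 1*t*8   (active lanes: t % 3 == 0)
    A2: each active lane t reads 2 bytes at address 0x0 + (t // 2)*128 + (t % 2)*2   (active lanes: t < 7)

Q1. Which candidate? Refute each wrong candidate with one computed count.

B: A2 gives 1 transaction, not 9
C: A2 gives 4 transactions, not 9
A: all counts match (5,9)

Answer: A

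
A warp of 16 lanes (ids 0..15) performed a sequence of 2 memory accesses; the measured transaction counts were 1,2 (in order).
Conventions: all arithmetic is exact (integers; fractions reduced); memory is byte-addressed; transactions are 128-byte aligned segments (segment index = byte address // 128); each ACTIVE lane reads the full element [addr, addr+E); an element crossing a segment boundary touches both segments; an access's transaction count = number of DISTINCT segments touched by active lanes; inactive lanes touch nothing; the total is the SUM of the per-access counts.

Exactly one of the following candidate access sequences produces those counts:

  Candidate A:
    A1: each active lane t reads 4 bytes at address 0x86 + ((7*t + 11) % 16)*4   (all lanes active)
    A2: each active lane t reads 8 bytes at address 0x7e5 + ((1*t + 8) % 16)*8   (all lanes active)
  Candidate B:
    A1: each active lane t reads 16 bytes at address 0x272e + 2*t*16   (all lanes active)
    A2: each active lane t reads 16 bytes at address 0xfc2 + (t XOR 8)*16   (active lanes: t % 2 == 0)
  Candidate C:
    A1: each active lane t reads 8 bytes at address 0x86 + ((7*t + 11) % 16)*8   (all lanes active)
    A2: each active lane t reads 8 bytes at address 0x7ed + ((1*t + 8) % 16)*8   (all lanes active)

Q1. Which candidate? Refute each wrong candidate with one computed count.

B: A1 gives 5 transactions, not 1
C: A1 gives 2 transactions, not 1
A: all counts match (1,2)

Answer: A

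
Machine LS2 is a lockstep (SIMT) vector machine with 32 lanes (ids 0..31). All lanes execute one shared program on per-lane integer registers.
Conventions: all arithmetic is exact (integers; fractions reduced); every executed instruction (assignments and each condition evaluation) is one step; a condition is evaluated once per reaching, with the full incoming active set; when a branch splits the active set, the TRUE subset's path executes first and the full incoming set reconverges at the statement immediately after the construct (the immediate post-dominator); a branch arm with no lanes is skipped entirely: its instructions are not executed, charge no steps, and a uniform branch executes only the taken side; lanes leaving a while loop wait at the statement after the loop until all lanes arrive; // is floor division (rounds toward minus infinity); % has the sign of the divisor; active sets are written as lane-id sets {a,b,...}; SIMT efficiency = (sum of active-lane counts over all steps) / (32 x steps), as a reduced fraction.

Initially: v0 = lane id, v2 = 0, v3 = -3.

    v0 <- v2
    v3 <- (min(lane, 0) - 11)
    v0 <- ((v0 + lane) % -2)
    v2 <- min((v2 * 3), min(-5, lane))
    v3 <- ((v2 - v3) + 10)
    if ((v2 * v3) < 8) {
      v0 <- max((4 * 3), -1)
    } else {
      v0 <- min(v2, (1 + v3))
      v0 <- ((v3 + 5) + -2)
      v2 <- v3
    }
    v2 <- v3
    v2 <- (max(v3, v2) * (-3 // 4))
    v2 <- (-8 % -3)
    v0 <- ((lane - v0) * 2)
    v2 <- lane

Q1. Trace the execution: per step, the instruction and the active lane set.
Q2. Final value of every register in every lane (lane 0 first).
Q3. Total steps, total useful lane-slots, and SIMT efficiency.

step 0: v0 <- v2                     {0,1,2,3,4,5,6,7,8,9,10,11,12,13,14,15,16,17,18,19,20,21,22,23,24,25,26,27,28,29,30,31}
step 1: v3 <- (min(lane, 0) - 11)    {0,1,2,3,4,5,6,7,8,9,10,11,12,13,14,15,16,17,18,19,20,21,22,23,24,25,26,27,28,29,30,31}
step 2: v0 <- ((v0 + lane) % -2)     {0,1,2,3,4,5,6,7,8,9,10,11,12,13,14,15,16,17,18,19,20,21,22,23,24,25,26,27,28,29,30,31}
step 3: v2 <- min((v2 * 3), min(-5, lane)) {0,1,2,3,4,5,6,7,8,9,10,11,12,13,14,15,16,17,18,19,20,21,22,23,24,25,26,27,28,29,30,31}
step 4: v3 <- ((v2 - v3) + 10)       {0,1,2,3,4,5,6,7,8,9,10,11,12,13,14,15,16,17,18,19,20,21,22,23,24,25,26,27,28,29,30,31}
step 5: eval ((v2 * v3) < 8)         {0,1,2,3,4,5,6,7,8,9,10,11,12,13,14,15,16,17,18,19,20,21,22,23,24,25,26,27,28,29,30,31}
step 6: v0 <- max((4 * 3), -1)       {0,1,2,3,4,5,6,7,8,9,10,11,12,13,14,15,16,17,18,19,20,21,22,23,24,25,26,27,28,29,30,31}
step 7: v2 <- v3                     {0,1,2,3,4,5,6,7,8,9,10,11,12,13,14,15,16,17,18,19,20,21,22,23,24,25,26,27,28,29,30,31}
step 8: v2 <- (max(v3, v2) * (-3 // 4)) {0,1,2,3,4,5,6,7,8,9,10,11,12,13,14,15,16,17,18,19,20,21,22,23,24,25,26,27,28,29,30,31}
step 9: v2 <- (-8 % -3)              {0,1,2,3,4,5,6,7,8,9,10,11,12,13,14,15,16,17,18,19,20,21,22,23,24,25,26,27,28,29,30,31}
step 10: v0 <- ((lane - v0) * 2)      {0,1,2,3,4,5,6,7,8,9,10,11,12,13,14,15,16,17,18,19,20,21,22,23,24,25,26,27,28,29,30,31}
step 11: v2 <- lane                   {0,1,2,3,4,5,6,7,8,9,10,11,12,13,14,15,16,17,18,19,20,21,22,23,24,25,26,27,28,29,30,31}

Answer: 12 steps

v0: -24,-22,-20,-18,-16,-14,-12,-10,-8,-6,-4,-2,0,2,4,6,8,10,12,14,16,18,20,22,24,26,28,30,32,34,36,38
v2: 0,1,2,3,4,5,6,7,8,9,10,11,12,13,14,15,16,17,18,19,20,21,22,23,24,25,26,27,28,29,30,31
v3: 16,16,16,16,16,16,16,16,16,16,16,16,16,16,16,16,16,16,16,16,16,16,16,16,16,16,16,16,16,16,16,16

steps = 12; useful = 384; efficiency = 384/384 = 1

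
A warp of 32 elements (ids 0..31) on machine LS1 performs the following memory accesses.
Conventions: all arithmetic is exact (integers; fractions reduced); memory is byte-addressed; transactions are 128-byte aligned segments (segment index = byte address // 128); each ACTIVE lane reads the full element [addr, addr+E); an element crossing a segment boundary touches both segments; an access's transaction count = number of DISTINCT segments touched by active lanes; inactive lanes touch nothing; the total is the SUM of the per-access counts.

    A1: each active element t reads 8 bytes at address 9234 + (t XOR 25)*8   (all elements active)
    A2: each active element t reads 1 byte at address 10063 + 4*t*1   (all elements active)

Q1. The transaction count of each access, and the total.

A1: 3 transactions
A2: 2 transactions

Answer: 3,2; total 5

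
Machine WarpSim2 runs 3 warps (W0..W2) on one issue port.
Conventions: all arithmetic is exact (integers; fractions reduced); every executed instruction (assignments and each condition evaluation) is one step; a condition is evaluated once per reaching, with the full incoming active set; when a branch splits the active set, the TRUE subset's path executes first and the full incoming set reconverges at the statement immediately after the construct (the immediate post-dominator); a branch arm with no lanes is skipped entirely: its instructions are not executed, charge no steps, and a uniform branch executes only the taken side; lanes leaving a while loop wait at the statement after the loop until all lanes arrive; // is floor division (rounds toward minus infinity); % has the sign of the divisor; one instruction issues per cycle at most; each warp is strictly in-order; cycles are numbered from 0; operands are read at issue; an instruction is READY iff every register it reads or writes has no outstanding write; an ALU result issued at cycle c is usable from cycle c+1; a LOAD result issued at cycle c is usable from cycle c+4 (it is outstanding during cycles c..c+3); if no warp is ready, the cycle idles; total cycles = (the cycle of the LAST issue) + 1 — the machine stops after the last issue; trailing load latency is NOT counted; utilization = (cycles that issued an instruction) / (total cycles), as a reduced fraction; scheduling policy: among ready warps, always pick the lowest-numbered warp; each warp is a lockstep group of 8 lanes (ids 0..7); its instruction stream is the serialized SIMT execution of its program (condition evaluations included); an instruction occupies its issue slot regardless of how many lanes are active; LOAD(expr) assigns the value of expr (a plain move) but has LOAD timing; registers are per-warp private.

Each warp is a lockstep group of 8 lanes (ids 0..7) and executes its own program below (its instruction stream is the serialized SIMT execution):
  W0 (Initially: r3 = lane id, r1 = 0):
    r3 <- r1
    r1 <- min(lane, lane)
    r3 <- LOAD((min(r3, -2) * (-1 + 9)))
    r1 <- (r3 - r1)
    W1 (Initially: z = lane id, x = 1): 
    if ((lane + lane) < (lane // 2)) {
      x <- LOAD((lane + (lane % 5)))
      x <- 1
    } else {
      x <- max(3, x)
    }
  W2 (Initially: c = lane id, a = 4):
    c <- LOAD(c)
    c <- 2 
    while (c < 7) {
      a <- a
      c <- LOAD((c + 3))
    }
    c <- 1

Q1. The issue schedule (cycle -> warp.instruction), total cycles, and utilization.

cycle 0: W0.I0
cycle 1: W0.I1
cycle 2: W0.I2
cycle 3: W1.I0
cycle 4: W1.I1
cycle 5: W2.I0
cycle 6: W0.I3
cycle 7: idle
cycle 8: idle
cycle 9: W2.I1
cycle 10: W2.I2
cycle 11: W2.I3
cycle 12: W2.I4
cycle 13: idle
cycle 14: idle
cycle 15: idle
cycle 16: W2.I5
cycle 17: W2.I6
cycle 18: W2.I7
cycle 19: idle
cycle 20: idle
cycle 21: idle
cycle 22: W2.I8
cycle 23: W2.I9

Answer: 24 cycles, utilization 2/3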